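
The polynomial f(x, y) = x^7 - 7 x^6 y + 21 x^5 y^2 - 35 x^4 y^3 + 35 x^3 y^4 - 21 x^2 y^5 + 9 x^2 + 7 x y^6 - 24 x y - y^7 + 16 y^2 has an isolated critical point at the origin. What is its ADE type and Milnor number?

Type A_6, Milnor number mu = 6.

The Hessian of f at 0 has rank 1. Corank 1: A-series; mu = 6 gives A_6.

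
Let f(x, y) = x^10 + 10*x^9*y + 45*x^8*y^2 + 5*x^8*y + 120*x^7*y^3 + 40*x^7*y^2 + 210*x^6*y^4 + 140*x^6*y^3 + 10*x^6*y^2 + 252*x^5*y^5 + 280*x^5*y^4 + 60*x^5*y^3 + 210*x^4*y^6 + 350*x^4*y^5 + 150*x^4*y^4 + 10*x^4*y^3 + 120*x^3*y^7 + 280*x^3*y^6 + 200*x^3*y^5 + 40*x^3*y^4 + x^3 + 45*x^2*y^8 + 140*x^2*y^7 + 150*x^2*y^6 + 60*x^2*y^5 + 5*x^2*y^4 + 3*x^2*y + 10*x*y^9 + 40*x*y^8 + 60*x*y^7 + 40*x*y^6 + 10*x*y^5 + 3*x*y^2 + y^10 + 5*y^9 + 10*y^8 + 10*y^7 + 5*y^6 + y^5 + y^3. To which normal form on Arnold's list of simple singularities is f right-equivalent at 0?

E_{8}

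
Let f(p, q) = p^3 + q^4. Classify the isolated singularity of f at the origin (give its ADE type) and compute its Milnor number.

Type E6, Milnor number mu = 6.

The Hessian of f at 0 is [[0, 0], [0, 0]] with rank 0, so corank 2. A Groebner basis of the Jacobian ideal J(f) in C{p,q} is {q^3, p^2}; counting standard monomials gives mu = 6. Corank 2; j^3 = p^3 is a perfect cube, so E-series; the 4-jet and mu = 6 give E_6.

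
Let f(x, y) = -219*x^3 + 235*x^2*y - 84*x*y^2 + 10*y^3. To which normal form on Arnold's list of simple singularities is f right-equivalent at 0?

D4

The Hessian of f at 0 is [[0, 0], [0, 0]] with rank 0, so corank 2. A Groebner basis of the Jacobian ideal J(f) in C{x,y} is {y^3, x^2 - 6*y^2/37, x*y - 15*y^2/37}; counting standard monomials gives mu = 4. Corank 2; j^3 = -(3*x - y)*(73*x^2 - 54*x*y + 10*y^2) splits into three distinct lines over C (the quadratic factor has nonzero discriminant), so D_4.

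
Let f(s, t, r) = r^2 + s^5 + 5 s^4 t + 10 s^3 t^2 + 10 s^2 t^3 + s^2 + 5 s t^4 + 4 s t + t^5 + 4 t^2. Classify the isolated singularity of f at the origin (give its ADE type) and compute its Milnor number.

The Hessian of f at 0 is [[2, 4, 0], [4, 8, 0], [0, 0, 2]] with rank 2, so corank 1. A Groebner basis of the Jacobian ideal J(f) in C{s,t,r} is {t^4, s + 2*t, r}; counting standard monomials gives mu = 4. Corank 1: A-series; mu = 4 gives A_4.

Type A4, Milnor number mu = 4.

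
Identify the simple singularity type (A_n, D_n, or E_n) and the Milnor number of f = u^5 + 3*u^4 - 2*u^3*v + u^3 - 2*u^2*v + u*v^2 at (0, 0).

Type D_{5}, Milnor number mu = 5.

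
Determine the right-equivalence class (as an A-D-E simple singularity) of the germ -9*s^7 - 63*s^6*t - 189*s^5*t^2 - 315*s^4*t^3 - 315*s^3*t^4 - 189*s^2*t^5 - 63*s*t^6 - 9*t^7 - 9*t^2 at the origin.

The Hessian of f at 0 has rank 1. Corank 1: A-series; mu = 6 gives A_6.

A6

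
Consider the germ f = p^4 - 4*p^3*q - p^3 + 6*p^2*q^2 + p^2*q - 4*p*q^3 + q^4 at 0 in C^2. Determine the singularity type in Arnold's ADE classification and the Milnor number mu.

Type D5, Milnor number mu = 5.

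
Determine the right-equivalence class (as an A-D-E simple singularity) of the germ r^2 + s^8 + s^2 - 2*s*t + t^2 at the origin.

The Hessian of f at 0 has rank 2. Corank 1: A-series; mu = 7 gives A_7.

A7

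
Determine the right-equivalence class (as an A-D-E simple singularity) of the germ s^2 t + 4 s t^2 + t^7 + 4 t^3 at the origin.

The Hessian of f at 0 is [[0, 0], [0, 0]] with rank 0, so corank 2. A Groebner basis of the Jacobian ideal J(f) in C{s,t} is {s^2/7 + t^6 - 4*t^2/7, s^3 + 8*t^3, s*t + 2*t^2}; counting standard monomials gives mu = 8. Corank 2; j^3 = t*(s + 2*t)^2 has shape L^2 M (L != M), so D-series; mu = 8 gives D_8.

D_{8}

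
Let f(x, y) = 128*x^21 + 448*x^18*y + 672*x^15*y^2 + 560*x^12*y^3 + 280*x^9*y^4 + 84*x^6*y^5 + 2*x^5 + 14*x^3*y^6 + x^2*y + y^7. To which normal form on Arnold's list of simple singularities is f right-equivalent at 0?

The Hessian of f at 0 is [[0, 0], [0, 0]] with rank 0, so corank 2. A Groebner basis of the Jacobian ideal J(f) in C{x,y} is {x^2/7 + y^6, x^3, x*y}; counting standard monomials gives mu = 8. Corank 2; j^3 = x^2*y has shape L^2 M (L != M), so D-series; mu = 8 gives D_8.

D_{8}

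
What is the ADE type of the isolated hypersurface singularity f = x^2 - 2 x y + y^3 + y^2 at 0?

A_{2}

The Hessian of f at 0 has rank 1. Corank 1: A-series; mu = 2 gives A_2.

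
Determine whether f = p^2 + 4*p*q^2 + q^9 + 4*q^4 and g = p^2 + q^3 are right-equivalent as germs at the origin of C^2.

The Hessian of f at 0 has rank 1. Corank 1: A-series; mu = 8 gives A_8. The Hessian of g at 0 has rank 1. Corank 1: A-series; mu = 2 gives A_2. f is A_8 but g is A_2, hence not right-equivalent.

No.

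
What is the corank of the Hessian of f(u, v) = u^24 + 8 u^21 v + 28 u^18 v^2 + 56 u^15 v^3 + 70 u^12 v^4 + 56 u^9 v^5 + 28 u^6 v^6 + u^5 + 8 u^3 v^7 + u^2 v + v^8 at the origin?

2

Hessian at 0 has rank 0.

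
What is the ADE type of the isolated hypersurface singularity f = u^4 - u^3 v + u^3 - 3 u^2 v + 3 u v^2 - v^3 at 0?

E_{7}

The Hessian of f at 0 has rank 0. Corank 2; j^3 = (u - v)^3 is a perfect cube, so E-series; the 4-jet and mu = 7 give E_7.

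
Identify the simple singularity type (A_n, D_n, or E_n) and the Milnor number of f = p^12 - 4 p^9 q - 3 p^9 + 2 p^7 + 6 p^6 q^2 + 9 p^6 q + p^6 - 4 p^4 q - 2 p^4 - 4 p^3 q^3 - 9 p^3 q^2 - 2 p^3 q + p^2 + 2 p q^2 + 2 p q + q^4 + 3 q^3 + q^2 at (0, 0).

The Hessian of f at 0 is [[2, 2], [2, 2]] with rank 1, so corank 1. A Groebner basis of the Jacobian ideal J(f) in C{p,q} is {q^2, p + q}; counting standard monomials gives mu = 2. Corank 1: A-series; mu = 2 gives A_2.

Type A_2, Milnor number mu = 2.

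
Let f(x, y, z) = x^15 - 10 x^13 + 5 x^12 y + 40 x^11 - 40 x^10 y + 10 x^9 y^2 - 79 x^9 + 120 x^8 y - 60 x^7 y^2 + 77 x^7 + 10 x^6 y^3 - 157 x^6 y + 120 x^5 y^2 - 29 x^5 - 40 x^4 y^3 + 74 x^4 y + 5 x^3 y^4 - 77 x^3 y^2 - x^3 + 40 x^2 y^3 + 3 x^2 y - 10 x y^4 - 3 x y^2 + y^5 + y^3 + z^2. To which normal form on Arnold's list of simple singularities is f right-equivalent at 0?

E8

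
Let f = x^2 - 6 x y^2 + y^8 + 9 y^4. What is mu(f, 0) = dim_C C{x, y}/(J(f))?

The Hessian of f at 0 is [[2, 0], [0, 0]] with rank 1, so corank 1. A Groebner basis of the Jacobian ideal J(f) in C{x,y} is {x^4, x^3*y, -x/3 + y^2}; counting standard monomials gives mu = 7. Corank 1: A-series; mu = 7 gives A_7.

7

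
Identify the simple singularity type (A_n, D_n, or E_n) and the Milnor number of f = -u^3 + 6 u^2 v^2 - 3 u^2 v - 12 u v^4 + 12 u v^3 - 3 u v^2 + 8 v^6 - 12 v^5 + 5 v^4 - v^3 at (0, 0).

The Hessian of f at 0 is [[0, 0], [0, 0]] with rank 0, so corank 2. A Groebner basis of the Jacobian ideal J(f) in C{u,v} is {u^3 - 3*u^2/4 - 3*u*v/2 - 3*v^2/4, u^2*v + u^2/2 + u*v + v^2/2, -u^2/4 + u*v^2 - u*v/2 - v^2/4, v^3}; counting standard monomials gives mu = 6. Corank 2; j^3 = -(u + v)^3 is a perfect cube, so E-series; the 4-jet and mu = 6 give E_6.

Type E_{6}, Milnor number mu = 6.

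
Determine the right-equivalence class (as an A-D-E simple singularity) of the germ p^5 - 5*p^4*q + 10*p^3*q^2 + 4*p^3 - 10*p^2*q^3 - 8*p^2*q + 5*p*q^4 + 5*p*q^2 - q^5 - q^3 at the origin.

D6

The Hessian of f at 0 has rank 0. Corank 2; j^3 = (p - q)*(2*p - q)^2 has shape L^2 M (L != M), so D-series; mu = 6 gives D_6.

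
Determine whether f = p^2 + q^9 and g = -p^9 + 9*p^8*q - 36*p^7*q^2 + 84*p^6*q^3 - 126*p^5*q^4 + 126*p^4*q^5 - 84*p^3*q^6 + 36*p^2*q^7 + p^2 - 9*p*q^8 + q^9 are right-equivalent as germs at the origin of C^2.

The Hessian of f at 0 is [[2, 0], [0, 0]] with rank 1, so corank 1. A Groebner basis of the Jacobian ideal J(f) in C{p,q} is {q^8, p}; counting standard monomials gives mu = 8. Corank 1: A-series; mu = 8 gives A_8. The Hessian of g at 0 is [[2, 0], [0, 0]] with rank 1, so corank 1. A Groebner basis of the Jacobian ideal J(g) in C{p,q} is {q^8, p}; counting standard monomials gives mu = 8. Corank 1: A-series; mu = 8 gives A_8. Both have type A_8, hence right-equivalent.

Yes.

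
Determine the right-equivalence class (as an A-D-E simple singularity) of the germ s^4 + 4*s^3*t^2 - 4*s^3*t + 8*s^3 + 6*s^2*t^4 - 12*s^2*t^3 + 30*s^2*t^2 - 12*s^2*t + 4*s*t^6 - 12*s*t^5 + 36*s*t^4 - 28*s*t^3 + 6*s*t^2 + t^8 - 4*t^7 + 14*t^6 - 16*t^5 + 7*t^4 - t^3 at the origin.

E_6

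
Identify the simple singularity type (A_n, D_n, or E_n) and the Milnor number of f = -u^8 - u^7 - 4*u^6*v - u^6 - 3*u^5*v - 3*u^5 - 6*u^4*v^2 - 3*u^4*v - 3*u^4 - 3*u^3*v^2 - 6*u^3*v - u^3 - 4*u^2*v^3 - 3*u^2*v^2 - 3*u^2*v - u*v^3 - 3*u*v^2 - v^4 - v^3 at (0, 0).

Type E_{7}, Milnor number mu = 7.

The Hessian of f at 0 has rank 0. Corank 2; j^3 = -(u + v)^3 is a perfect cube, so E-series; the 4-jet and mu = 7 give E_7.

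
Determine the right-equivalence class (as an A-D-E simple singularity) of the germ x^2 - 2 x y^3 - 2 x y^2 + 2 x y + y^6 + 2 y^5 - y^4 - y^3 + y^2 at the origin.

A2

The Hessian of f at 0 has rank 1. Corank 1: A-series; mu = 2 gives A_2.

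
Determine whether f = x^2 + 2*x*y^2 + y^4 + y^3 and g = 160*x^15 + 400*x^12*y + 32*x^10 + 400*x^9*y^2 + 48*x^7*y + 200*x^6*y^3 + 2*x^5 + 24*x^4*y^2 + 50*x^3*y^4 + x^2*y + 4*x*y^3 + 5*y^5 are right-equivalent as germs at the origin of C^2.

No.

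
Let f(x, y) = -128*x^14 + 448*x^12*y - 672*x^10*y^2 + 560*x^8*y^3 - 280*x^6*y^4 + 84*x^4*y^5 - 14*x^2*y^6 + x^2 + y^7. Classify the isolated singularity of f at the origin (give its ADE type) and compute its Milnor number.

Type A6, Milnor number mu = 6.

The Hessian of f at 0 has rank 1. Corank 1: A-series; mu = 6 gives A_6.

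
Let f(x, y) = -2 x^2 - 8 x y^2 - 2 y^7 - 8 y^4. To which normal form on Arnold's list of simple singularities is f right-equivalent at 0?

The Hessian of f at 0 has rank 1. Corank 1: A-series; mu = 6 gives A_6.

A_{6}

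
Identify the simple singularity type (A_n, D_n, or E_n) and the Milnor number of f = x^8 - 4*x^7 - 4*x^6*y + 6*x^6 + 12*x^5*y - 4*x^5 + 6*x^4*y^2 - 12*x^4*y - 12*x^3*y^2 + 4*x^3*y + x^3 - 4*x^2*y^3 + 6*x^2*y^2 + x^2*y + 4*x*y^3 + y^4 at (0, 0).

Type D5, Milnor number mu = 5.

The Hessian of f at 0 has rank 0. Corank 2; j^3 = x^2*(x + y) has shape L^2 M (L != M), so D-series; mu = 5 gives D_5.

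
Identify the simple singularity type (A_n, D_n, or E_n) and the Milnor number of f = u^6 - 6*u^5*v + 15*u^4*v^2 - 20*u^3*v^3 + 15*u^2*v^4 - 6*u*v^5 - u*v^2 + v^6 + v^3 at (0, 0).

The Hessian of f at 0 is [[0, 0], [0, 0]] with rank 0, so corank 2. A Groebner basis of the Jacobian ideal J(f) in C{u,v} is {u^5 - v^2/6, v^3, u*v - v^2}; counting standard monomials gives mu = 7. Corank 2; j^3 = -v^2*(u - v) has shape L^2 M (L != M), so D-series; mu = 7 gives D_7.

Type D7, Milnor number mu = 7.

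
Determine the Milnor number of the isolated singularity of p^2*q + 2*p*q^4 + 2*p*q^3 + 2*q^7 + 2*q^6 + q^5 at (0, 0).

8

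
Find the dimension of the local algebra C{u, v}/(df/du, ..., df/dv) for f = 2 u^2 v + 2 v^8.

9

The Hessian of f at 0 is [[0, 0], [0, 0]] with rank 0, so corank 2. A Groebner basis of the Jacobian ideal J(f) in C{u,v} is {u^2/8 + v^7, u^3, u*v}; counting standard monomials gives mu = 9. Corank 2; j^3 = 2*u^2*v has shape L^2 M (L != M), so D-series; mu = 9 gives D_9.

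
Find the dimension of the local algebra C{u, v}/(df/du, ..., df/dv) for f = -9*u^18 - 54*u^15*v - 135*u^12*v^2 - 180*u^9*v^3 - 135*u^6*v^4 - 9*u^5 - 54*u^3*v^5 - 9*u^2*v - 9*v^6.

7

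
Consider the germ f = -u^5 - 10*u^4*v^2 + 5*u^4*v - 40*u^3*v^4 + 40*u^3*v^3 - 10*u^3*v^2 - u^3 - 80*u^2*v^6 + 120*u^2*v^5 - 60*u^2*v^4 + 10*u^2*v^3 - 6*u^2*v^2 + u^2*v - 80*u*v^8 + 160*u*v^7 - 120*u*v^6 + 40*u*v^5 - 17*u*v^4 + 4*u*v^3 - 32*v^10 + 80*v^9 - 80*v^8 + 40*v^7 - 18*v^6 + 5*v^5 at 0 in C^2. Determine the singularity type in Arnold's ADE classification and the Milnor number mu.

The Hessian of f at 0 has rank 0. Corank 2; j^3 = -u^2*(u - v) has shape L^2 M (L != M), so D-series; mu = 6 gives D_6.

Type D_{6}, Milnor number mu = 6.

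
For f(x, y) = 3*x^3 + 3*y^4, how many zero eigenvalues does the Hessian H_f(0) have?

2

The Hessian at 0 is [[0, 0], [0, 0]] of rank 0; hence corank 2.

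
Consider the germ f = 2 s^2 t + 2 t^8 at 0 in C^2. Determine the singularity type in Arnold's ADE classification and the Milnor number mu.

The Hessian of f at 0 has rank 0. Corank 2; j^3 = 2*s^2*t has shape L^2 M (L != M), so D-series; mu = 9 gives D_9.

Type D_{9}, Milnor number mu = 9.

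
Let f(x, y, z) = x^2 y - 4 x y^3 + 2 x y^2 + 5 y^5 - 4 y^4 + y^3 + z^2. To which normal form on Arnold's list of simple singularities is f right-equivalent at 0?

D_6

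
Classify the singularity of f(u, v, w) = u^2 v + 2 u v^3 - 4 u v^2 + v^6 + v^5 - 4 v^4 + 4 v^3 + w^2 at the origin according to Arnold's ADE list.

D7

The Hessian of f at 0 has rank 1. Corank 2; j^3 = v*(u - 2*v)^2 has shape L^2 M (L != M), so D-series; mu = 7 gives D_7.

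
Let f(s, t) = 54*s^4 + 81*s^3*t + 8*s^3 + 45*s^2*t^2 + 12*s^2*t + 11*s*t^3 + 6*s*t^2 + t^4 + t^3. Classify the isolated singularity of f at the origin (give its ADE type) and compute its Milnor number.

Type E7, Milnor number mu = 7.

The Hessian of f at 0 has rank 0. Corank 2; j^3 = (2*s + t)^3 is a perfect cube, so E-series; the 4-jet and mu = 7 give E_7.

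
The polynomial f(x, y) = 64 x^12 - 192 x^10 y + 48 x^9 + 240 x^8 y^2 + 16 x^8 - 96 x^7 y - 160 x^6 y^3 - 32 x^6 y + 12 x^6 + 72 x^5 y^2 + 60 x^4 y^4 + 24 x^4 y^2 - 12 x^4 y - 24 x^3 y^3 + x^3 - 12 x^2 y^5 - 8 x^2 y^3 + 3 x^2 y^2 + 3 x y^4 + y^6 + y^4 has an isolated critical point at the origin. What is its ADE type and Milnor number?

The Hessian of f at 0 has rank 0. Corank 2; j^3 = x^3 is a perfect cube, so E-series; the 4-jet and mu = 6 give E_6.

Type E_{6}, Milnor number mu = 6.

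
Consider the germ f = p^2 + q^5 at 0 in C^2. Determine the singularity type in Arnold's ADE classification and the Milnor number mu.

The Hessian of f at 0 is [[2, 0], [0, 0]] with rank 1, so corank 1. A Groebner basis of the Jacobian ideal J(f) in C{p,q} is {q^4, p}; counting standard monomials gives mu = 4. Corank 1: A-series; mu = 4 gives A_4.

Type A_{4}, Milnor number mu = 4.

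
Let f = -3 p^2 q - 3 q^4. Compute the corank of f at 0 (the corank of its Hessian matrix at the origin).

2

Hessian at 0 has rank 0.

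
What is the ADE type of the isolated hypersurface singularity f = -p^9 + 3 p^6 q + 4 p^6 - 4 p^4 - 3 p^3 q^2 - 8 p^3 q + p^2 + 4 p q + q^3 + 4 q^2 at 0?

The Hessian of f at 0 has rank 1. Corank 1: A-series; mu = 2 gives A_2.

A_2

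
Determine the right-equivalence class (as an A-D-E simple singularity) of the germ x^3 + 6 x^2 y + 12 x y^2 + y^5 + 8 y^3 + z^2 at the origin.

The Hessian of f at 0 has rank 1. Corank 2; j^3 = (x + 2*y)^3 is a perfect cube, so E-series; the 5-jet and mu = 8 give E_8.

E8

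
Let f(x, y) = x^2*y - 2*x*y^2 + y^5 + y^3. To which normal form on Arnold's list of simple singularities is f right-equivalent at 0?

D6

The Hessian of f at 0 is [[0, 0], [0, 0]] with rank 0, so corank 2. A Groebner basis of the Jacobian ideal J(f) in C{x,y} is {x^2/5 + y^4 - y^2/5, x^3 - y^3, x*y - y^2}; counting standard monomials gives mu = 6. Corank 2; j^3 = y*(x - y)^2 has shape L^2 M (L != M), so D-series; mu = 6 gives D_6.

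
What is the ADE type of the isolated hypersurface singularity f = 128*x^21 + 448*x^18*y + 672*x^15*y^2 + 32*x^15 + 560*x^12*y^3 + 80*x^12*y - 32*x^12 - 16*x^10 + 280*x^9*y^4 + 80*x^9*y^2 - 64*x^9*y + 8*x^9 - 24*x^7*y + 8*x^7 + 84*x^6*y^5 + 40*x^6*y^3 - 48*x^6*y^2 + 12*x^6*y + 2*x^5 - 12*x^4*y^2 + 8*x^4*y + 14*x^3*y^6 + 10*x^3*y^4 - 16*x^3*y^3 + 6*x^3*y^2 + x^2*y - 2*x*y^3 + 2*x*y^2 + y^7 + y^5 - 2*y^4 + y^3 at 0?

D8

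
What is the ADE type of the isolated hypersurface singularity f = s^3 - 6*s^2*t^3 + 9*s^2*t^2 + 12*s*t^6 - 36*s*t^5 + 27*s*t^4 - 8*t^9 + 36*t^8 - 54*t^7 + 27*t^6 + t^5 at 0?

The Hessian of f at 0 has rank 0. Corank 2; j^3 = s^3 is a perfect cube, so E-series; the 5-jet and mu = 8 give E_8.

E8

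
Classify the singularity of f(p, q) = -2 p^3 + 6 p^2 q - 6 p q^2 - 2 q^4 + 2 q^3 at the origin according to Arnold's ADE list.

E_6

The Hessian of f at 0 is [[0, 0], [0, 0]] with rank 0, so corank 2. A Groebner basis of the Jacobian ideal J(f) in C{p,q} is {q^3, p^2 - 2*p*q + q^2}; counting standard monomials gives mu = 6. Corank 2; j^3 = -2*(p - q)^3 is a perfect cube, so E-series; the 4-jet and mu = 6 give E_6.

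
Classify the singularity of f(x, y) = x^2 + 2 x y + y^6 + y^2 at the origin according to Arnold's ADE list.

A_{5}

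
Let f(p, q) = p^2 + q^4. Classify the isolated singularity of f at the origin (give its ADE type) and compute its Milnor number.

Type A3, Milnor number mu = 3.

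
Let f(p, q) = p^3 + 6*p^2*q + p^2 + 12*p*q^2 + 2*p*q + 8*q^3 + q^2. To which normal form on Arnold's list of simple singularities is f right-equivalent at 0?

A2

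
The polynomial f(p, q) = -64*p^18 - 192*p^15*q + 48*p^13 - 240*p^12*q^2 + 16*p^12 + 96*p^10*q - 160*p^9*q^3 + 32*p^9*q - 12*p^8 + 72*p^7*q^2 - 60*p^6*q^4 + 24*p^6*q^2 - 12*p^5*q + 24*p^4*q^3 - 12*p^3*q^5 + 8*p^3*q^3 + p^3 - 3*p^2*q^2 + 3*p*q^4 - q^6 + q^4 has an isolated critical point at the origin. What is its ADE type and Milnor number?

Type E6, Milnor number mu = 6.

The Hessian of f at 0 has rank 0. Corank 2; j^3 = p^3 is a perfect cube, so E-series; the 4-jet and mu = 6 give E_6.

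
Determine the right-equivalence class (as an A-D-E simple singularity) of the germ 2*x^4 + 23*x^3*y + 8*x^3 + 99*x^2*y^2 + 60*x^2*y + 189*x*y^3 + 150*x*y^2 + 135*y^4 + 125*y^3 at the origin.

E_7

The Hessian of f at 0 has rank 0. Corank 2; j^3 = (2*x + 5*y)^3 is a perfect cube, so E-series; the 4-jet and mu = 7 give E_7.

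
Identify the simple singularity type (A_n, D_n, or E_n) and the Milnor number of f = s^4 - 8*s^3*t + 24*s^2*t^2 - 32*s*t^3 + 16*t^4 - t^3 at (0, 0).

Type E_6, Milnor number mu = 6.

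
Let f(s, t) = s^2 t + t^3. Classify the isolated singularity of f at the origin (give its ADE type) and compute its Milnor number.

The Hessian of f at 0 is [[0, 0], [0, 0]] with rank 0, so corank 2. A Groebner basis of the Jacobian ideal J(f) in C{s,t} is {t^3, s^2 + 3*t^2, s*t}; counting standard monomials gives mu = 4. Corank 2; j^3 = t*(s^2 + t^2) splits into three distinct lines over C (the quadratic factor has nonzero discriminant), so D_4.

Type D4, Milnor number mu = 4.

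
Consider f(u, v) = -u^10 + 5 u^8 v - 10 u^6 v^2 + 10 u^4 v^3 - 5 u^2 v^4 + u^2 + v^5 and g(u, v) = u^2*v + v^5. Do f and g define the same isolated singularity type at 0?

No.

The Hessian of f at 0 is [[2, 0], [0, 0]] with rank 1, so corank 1. A Groebner basis of the Jacobian ideal J(f) in C{u,v} is {v^4, u}; counting standard monomials gives mu = 4. Corank 1: A-series; mu = 4 gives A_4. The Hessian of g at 0 is [[0, 0], [0, 0]] with rank 0, so corank 2. A Groebner basis of the Jacobian ideal J(g) in C{u,v} is {u^2/5 + v^4, u^3, u*v}; counting standard monomials gives mu = 6. Corank 2; j^3 = u^2*v has shape L^2 M (L != M), so D-series; mu = 6 gives D_6. f is A_4 but g is D_6, hence not right-equivalent.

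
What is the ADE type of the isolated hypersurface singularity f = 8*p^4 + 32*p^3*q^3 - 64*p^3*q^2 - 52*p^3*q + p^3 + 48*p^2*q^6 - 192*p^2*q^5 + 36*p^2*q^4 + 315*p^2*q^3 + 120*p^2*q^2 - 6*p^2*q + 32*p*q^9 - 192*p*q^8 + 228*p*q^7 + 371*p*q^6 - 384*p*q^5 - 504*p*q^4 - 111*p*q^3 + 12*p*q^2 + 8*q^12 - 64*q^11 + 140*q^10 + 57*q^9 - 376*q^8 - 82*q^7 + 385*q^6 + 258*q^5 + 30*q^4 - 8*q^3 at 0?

The Hessian of f at 0 has rank 0. Corank 2; j^3 = (p - 2*q)^3 is a perfect cube, so E-series; the 4-jet and mu = 7 give E_7.

E7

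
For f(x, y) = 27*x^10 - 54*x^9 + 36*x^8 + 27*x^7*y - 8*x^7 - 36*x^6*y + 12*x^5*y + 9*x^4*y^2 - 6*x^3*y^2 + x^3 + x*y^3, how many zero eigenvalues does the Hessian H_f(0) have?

2

The Hessian at 0 is [[0, 0], [0, 0]] of rank 0; hence corank 2.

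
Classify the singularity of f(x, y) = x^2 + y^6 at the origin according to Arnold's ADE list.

A_5

The Hessian of f at 0 has rank 1. Corank 1: A-series; mu = 5 gives A_5.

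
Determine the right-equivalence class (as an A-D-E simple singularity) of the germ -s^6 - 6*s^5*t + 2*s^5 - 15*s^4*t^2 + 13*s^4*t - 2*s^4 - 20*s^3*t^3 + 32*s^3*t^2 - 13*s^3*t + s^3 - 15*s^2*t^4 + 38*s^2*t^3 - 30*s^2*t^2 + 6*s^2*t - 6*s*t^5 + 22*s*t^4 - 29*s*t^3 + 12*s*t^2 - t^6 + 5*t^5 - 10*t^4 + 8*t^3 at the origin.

The Hessian of f at 0 is [[0, 0], [0, 0]] with rank 0, so corank 2. A Groebner basis of the Jacobian ideal J(f) in C{s,t} is {3*s^2 + 12*s*t + t^4 - t^3 + 12*t^2, s^3 + 54*s^2 + 216*s*t - 10*t^3 + 216*t^2, s^2*t - 19*s^2 - 76*s*t + 7*t^3/3 - 76*t^2, 5*s^2 + s*t^2 + 20*s*t + t^3/3 + 20*t^2}; counting standard monomials gives mu = 7. Corank 2; j^3 = (s + 2*t)^3 is a perfect cube, so E-series; the 4-jet and mu = 7 give E_7.

E_{7}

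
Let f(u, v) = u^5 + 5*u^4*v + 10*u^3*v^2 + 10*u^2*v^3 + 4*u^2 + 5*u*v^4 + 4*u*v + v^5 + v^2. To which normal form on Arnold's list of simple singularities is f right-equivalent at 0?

A_4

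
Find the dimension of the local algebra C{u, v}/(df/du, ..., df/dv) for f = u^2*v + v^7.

The Hessian of f at 0 has rank 0. Corank 2; j^3 = u^2*v has shape L^2 M (L != M), so D-series; mu = 8 gives D_8.

8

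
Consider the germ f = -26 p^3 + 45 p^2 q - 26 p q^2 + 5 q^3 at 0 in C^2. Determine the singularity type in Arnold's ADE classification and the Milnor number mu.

The Hessian of f at 0 has rank 0. Corank 2; j^3 = -(2*p - q)*(13*p^2 - 16*p*q + 5*q^2) splits into three distinct lines over C (the quadratic factor has nonzero discriminant), so D_4.

Type D4, Milnor number mu = 4.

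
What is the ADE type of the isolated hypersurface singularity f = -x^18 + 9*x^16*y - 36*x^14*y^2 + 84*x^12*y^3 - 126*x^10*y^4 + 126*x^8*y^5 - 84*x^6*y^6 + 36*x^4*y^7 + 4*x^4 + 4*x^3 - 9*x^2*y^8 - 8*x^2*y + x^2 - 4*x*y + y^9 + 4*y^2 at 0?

A_8

The Hessian of f at 0 has rank 1. Corank 1: A-series; mu = 8 gives A_8.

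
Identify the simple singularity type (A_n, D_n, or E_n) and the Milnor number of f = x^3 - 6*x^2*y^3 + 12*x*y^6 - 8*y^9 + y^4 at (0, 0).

Type E_{6}, Milnor number mu = 6.

The Hessian of f at 0 is [[0, 0], [0, 0]] with rank 0, so corank 2. A Groebner basis of the Jacobian ideal J(f) in C{x,y} is {y^3, x^2}; counting standard monomials gives mu = 6. Corank 2; j^3 = x^3 is a perfect cube, so E-series; the 4-jet and mu = 6 give E_6.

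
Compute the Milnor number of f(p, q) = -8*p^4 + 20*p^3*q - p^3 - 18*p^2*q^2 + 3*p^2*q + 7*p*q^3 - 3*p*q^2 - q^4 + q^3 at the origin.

7

The Hessian of f at 0 is [[0, 0], [0, 0]] with rank 0, so corank 2. A Groebner basis of the Jacobian ideal J(f) in C{p,q} is {3*p^2/4 - 3*p*q/2 + q^4 + q^3/4 + 3*q^2/4, p^3 + 9*p^2/4 - 9*p*q/2 - q^3/4 + 9*q^2/4, p^2*q + 7*p^2/4 - 7*p*q/2 - 5*q^3/12 + 7*q^2/4, p^2 + p*q^2 - 2*p*q - 2*q^3/3 + q^2}; counting standard monomials gives mu = 7. Corank 2; j^3 = -(p - q)^3 is a perfect cube, so E-series; the 4-jet and mu = 7 give E_7.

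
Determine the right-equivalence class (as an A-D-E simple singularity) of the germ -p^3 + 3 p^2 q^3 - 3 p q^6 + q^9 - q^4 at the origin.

E6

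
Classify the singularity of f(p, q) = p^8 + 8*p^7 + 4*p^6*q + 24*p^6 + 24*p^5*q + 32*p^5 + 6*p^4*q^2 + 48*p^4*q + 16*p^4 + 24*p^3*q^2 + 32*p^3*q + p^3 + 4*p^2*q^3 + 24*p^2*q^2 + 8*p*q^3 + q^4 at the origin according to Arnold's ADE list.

E_{6}

The Hessian of f at 0 has rank 0. Corank 2; j^3 = p^3 is a perfect cube, so E-series; the 4-jet and mu = 6 give E_6.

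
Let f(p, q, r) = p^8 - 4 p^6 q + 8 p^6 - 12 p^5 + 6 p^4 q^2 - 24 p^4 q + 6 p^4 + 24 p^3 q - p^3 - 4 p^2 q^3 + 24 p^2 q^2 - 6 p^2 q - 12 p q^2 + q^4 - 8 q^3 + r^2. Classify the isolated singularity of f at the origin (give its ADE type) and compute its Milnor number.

Type E6, Milnor number mu = 6.

The Hessian of f at 0 has rank 1. Corank 2; j^3 = -(p + 2*q)^3 is a perfect cube, so E-series; the 4-jet and mu = 6 give E_6.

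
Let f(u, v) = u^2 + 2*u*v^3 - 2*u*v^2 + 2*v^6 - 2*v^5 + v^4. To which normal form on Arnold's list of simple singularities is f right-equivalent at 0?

The Hessian of f at 0 is [[2, 0], [0, 0]] with rank 1, so corank 1. A Groebner basis of the Jacobian ideal J(f) in C{u,v} is {u*v^2 + u*v + u - v^2, u + v^3 - v^2, u^2 + u*v + u - v^2}; counting standard monomials gives mu = 5. Corank 1: A-series; mu = 5 gives A_5.

A_5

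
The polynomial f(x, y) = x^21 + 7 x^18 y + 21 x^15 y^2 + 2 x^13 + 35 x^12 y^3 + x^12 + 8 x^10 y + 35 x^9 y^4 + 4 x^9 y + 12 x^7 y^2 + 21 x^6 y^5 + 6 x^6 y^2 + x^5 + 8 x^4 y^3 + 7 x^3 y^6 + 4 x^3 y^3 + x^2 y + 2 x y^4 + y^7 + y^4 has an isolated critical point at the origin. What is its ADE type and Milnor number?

Type D_{5}, Milnor number mu = 5.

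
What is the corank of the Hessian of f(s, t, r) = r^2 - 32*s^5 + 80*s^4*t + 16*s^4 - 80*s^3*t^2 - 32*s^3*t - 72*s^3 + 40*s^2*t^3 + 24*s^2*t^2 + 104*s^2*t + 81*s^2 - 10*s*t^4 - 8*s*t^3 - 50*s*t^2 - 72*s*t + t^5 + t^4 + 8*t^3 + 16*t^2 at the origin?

1

Hessian at 0 has rank 2.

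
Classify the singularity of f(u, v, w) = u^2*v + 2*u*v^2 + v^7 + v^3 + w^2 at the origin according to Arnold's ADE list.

D8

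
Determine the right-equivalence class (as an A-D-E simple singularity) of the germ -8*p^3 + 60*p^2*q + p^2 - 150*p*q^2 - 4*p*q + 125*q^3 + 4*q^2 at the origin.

A_{2}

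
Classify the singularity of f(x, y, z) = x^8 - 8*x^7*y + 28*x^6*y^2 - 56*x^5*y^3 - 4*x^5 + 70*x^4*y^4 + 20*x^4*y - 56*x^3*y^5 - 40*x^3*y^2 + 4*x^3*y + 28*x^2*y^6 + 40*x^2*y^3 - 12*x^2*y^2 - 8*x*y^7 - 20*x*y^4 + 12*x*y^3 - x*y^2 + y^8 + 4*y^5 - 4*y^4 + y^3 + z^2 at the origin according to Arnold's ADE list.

The Hessian of f at 0 has rank 1. Corank 2; j^3 = -y^2*(x - y) has shape L^2 M (L != M), so D-series; mu = 9 gives D_9.

D9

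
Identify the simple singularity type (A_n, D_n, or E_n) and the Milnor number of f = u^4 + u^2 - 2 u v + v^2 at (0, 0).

Type A_3, Milnor number mu = 3.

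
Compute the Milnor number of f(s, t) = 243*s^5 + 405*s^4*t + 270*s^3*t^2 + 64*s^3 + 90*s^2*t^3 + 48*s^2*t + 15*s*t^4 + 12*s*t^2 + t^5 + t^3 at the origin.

8

The Hessian of f at 0 is [[0, 0], [0, 0]] with rank 0, so corank 2. A Groebner basis of the Jacobian ideal J(f) in C{s,t} is {t^5, s*t^3 + 13*t^4/48, s^2 + s*t/2 + t^2/16}; counting standard monomials gives mu = 8. Corank 2; j^3 = (4*s + t)^3 is a perfect cube, so E-series; the 5-jet and mu = 8 give E_8.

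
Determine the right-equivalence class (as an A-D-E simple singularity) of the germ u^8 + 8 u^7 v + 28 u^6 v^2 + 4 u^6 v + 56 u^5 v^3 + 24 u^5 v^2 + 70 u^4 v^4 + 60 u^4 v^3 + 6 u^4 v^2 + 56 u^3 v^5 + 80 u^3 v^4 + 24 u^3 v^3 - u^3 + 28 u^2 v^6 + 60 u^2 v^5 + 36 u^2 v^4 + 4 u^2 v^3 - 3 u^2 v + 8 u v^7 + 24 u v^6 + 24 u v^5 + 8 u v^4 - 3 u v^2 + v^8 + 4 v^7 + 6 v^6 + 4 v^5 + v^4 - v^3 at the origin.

E6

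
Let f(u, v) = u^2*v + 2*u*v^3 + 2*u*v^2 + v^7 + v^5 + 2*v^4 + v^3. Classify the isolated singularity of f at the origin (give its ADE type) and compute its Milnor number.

Type D_8, Milnor number mu = 8.

The Hessian of f at 0 has rank 0. Corank 2; j^3 = v*(u + v)^2 has shape L^2 M (L != M), so D-series; mu = 8 gives D_8.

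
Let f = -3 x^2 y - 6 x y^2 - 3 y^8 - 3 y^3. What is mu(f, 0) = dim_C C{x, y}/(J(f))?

9

The Hessian of f at 0 is [[0, 0], [0, 0]] with rank 0, so corank 2. A Groebner basis of the Jacobian ideal J(f) in C{x,y} is {x^2/8 + y^7 - y^2/8, x^3 + y^3, x*y + y^2}; counting standard monomials gives mu = 9. Corank 2; j^3 = -3*y*(x + y)^2 has shape L^2 M (L != M), so D-series; mu = 9 gives D_9.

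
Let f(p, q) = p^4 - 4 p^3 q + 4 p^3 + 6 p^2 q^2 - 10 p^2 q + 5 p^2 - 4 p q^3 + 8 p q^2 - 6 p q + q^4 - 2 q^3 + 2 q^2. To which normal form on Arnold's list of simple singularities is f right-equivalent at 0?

A_{1}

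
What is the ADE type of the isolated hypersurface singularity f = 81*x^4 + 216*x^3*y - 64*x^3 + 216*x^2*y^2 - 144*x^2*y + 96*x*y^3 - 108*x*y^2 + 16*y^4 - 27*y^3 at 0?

E_6

The Hessian of f at 0 is [[0, 0], [0, 0]] with rank 0, so corank 2. A Groebner basis of the Jacobian ideal J(f) in C{x,y} is {y^4, x*y^2 + 13*y^3/18, x^2 + 3*x*y/2 + 9*y^2/16}; counting standard monomials gives mu = 6. Corank 2; j^3 = -(4*x + 3*y)^3 is a perfect cube, so E-series; the 4-jet and mu = 6 give E_6.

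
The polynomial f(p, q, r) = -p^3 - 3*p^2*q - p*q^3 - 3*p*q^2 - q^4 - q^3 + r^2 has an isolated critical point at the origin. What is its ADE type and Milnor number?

The Hessian of f at 0 has rank 1. Corank 2; j^3 = -(p + q)^3 is a perfect cube, so E-series; the 4-jet and mu = 7 give E_7.

Type E7, Milnor number mu = 7.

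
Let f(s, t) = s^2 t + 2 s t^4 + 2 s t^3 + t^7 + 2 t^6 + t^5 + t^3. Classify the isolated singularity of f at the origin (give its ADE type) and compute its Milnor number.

Type D_4, Milnor number mu = 4.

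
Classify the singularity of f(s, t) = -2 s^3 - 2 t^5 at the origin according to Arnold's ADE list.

E8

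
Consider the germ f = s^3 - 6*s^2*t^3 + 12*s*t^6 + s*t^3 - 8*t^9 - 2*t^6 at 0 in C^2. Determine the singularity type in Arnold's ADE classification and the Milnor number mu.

Type E_7, Milnor number mu = 7.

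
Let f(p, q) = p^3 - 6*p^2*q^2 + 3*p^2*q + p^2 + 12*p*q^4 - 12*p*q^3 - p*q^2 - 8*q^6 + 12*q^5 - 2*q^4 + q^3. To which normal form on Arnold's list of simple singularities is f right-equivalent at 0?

A_2

The Hessian of f at 0 is [[2, 0], [0, 0]] with rank 1, so corank 1. A Groebner basis of the Jacobian ideal J(f) in C{p,q} is {q^2, p}; counting standard monomials gives mu = 2. Corank 1: A-series; mu = 2 gives A_2.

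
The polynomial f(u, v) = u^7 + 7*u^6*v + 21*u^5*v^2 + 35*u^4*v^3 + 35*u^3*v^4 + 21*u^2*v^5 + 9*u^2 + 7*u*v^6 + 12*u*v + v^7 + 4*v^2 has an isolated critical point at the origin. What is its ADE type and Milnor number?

The Hessian of f at 0 has rank 1. Corank 1: A-series; mu = 6 gives A_6.

Type A_{6}, Milnor number mu = 6.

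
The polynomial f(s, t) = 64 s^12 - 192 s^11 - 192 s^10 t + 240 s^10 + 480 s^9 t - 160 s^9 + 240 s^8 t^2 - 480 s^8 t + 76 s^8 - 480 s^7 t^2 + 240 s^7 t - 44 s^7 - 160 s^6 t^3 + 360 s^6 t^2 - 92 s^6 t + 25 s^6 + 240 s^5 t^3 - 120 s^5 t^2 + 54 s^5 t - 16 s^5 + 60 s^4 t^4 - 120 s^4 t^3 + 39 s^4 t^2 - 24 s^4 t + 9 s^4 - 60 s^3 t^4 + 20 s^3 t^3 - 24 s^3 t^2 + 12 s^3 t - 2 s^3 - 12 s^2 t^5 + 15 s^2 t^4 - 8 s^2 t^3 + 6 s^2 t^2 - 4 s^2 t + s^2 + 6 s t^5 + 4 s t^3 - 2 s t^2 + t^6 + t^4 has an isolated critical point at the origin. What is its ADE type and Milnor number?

Type A5, Milnor number mu = 5.

The Hessian of f at 0 has rank 1. Corank 1: A-series; mu = 5 gives A_5.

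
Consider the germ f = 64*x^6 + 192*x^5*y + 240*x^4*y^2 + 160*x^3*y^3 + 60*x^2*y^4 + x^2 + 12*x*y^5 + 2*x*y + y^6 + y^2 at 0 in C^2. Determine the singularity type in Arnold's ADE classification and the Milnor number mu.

Type A_5, Milnor number mu = 5.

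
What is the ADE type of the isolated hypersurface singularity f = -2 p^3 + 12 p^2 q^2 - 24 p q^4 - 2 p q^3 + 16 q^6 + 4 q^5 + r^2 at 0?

The Hessian of f at 0 has rank 1. Corank 2; j^3 = -2*p^3 is a perfect cube, so E-series; the 4-jet and mu = 7 give E_7.

E_7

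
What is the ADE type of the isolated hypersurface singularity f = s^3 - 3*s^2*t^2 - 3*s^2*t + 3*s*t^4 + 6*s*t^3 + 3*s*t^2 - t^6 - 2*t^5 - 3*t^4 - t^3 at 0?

The Hessian of f at 0 is [[0, 0], [0, 0]] with rank 0, so corank 2. A Groebner basis of the Jacobian ideal J(f) in C{s,t} is {t^4, s^3 - 3*s^2*t + 3*s^2/2 - 3*s*t + 2*t^3 + 3*t^2/2, -s^2/2 + s*t^2 + s*t - t^3 - t^2/2}; counting standard monomials gives mu = 8. Corank 2; j^3 = (s - t)^3 is a perfect cube, so E-series; the 5-jet and mu = 8 give E_8.

E_{8}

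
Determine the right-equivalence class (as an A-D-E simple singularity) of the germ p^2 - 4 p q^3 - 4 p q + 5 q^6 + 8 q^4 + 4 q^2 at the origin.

The Hessian of f at 0 has rank 1. Corank 1: A-series; mu = 5 gives A_5.

A_{5}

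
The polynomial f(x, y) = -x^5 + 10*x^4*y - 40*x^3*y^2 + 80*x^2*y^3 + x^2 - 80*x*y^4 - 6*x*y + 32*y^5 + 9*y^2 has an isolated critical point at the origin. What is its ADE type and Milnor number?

The Hessian of f at 0 is [[2, -6], [-6, 18]] with rank 1, so corank 1. A Groebner basis of the Jacobian ideal J(f) in C{x,y} is {y^4, x - 3*y}; counting standard monomials gives mu = 4. Corank 1: A-series; mu = 4 gives A_4.

Type A_4, Milnor number mu = 4.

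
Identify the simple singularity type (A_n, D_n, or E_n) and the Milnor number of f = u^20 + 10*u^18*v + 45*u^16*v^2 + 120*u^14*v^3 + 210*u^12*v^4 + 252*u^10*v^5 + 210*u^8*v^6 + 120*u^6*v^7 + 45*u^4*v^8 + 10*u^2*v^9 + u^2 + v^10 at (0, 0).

The Hessian of f at 0 has rank 1. Corank 1: A-series; mu = 9 gives A_9.

Type A_{9}, Milnor number mu = 9.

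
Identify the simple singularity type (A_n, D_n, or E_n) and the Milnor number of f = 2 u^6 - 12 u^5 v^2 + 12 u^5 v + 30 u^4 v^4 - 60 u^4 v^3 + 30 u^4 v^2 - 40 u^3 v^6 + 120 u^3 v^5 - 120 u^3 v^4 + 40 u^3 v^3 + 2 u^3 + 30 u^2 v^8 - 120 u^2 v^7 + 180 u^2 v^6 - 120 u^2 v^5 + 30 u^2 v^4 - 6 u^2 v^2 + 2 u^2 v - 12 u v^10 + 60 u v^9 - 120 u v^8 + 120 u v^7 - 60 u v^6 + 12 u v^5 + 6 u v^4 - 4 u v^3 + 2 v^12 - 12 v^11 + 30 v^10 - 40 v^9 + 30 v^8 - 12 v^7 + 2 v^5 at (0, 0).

Type D_{7}, Milnor number mu = 7.

The Hessian of f at 0 is [[0, 0], [0, 0]] with rank 0, so corank 2. A Groebner basis of the Jacobian ideal J(f) in C{u,v} is {-u^2 - u*v + v^4 + v^3, u^3, u^2*v - u*v/6 + v^3/6, -u^2 + u*v^2 - u*v + v^3}; counting standard monomials gives mu = 7. Corank 2; j^3 = 2*u^2*(u + v) has shape L^2 M (L != M), so D-series; mu = 7 gives D_7.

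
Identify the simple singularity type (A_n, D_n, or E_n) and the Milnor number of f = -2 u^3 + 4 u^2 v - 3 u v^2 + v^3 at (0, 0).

Type D_{4}, Milnor number mu = 4.

The Hessian of f at 0 is [[0, 0], [0, 0]] with rank 0, so corank 2. A Groebner basis of the Jacobian ideal J(f) in C{u,v} is {v^3, u^2 - 3*v^2/2, u*v - 3*v^2/2}; counting standard monomials gives mu = 4. Corank 2; j^3 = -(u - v)*(2*u^2 - 2*u*v + v^2) splits into three distinct lines over C (the quadratic factor has nonzero discriminant), so D_4.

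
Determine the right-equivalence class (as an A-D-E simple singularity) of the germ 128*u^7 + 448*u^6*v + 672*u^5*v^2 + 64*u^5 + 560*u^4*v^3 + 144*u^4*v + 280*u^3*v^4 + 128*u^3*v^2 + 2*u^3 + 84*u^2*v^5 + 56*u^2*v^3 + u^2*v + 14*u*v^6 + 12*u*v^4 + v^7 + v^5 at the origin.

The Hessian of f at 0 is [[0, 0], [0, 0]] with rank 0, so corank 2. A Groebner basis of the Jacobian ideal J(f) in C{u,v} is {-u*v/9 + v^4, u*v^2, u^2 + 5*u*v/9}; counting standard monomials gives mu = 6. Corank 2; j^3 = u^2*(2*u + v) has shape L^2 M (L != M), so D-series; mu = 6 gives D_6.

D_6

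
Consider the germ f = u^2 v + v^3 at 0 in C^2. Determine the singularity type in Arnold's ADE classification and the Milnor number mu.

Type D_{4}, Milnor number mu = 4.

The Hessian of f at 0 has rank 0. Corank 2; j^3 = v*(u^2 + v^2) splits into three distinct lines over C (the quadratic factor has nonzero discriminant), so D_4.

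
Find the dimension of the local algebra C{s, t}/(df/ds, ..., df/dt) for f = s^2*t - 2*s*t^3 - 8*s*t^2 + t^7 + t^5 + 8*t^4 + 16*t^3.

8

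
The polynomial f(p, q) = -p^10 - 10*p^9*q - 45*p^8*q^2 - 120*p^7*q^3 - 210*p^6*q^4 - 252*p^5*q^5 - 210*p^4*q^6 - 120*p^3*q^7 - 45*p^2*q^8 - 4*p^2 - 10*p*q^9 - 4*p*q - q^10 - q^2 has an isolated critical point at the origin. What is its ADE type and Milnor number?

Type A_{9}, Milnor number mu = 9.

The Hessian of f at 0 has rank 1. Corank 1: A-series; mu = 9 gives A_9.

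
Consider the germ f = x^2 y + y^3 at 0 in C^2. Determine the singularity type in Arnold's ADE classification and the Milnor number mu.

The Hessian of f at 0 is [[0, 0], [0, 0]] with rank 0, so corank 2. A Groebner basis of the Jacobian ideal J(f) in C{x,y} is {y^3, x^2 + 3*y^2, x*y}; counting standard monomials gives mu = 4. Corank 2; j^3 = y*(x^2 + y^2) splits into three distinct lines over C (the quadratic factor has nonzero discriminant), so D_4.

Type D_{4}, Milnor number mu = 4.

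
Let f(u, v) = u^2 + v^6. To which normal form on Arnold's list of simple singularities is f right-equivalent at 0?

A_5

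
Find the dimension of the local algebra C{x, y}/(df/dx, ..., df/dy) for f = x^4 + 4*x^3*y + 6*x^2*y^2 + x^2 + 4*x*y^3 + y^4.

The Hessian of f at 0 is [[2, 0], [0, 0]] with rank 1, so corank 1. A Groebner basis of the Jacobian ideal J(f) in C{x,y} is {y^3, x}; counting standard monomials gives mu = 3. Corank 1: A-series; mu = 3 gives A_3.

3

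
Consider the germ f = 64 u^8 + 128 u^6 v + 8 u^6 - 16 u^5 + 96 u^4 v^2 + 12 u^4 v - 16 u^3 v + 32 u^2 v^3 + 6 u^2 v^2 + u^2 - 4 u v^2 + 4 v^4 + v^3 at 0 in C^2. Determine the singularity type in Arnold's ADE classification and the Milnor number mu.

The Hessian of f at 0 has rank 1. Corank 1: A-series; mu = 2 gives A_2.

Type A2, Milnor number mu = 2.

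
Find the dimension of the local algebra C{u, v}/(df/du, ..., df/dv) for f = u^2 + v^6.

5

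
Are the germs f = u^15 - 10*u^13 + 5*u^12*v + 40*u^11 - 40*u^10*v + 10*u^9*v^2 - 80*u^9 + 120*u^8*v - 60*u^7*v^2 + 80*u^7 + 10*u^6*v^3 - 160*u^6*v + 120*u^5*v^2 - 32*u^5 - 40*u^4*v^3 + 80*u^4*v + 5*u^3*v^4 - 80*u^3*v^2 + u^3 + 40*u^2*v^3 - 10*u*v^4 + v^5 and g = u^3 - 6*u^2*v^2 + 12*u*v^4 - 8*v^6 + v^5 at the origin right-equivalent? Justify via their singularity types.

The Hessian of f at 0 is [[0, 0], [0, 0]] with rank 0, so corank 2. A Groebner basis of the Jacobian ideal J(f) in C{u,v} is {v^5, u*v^3 - v^4/8, u^2}; counting standard monomials gives mu = 8. Corank 2; j^3 = u^3 is a perfect cube, so E-series; the 5-jet and mu = 8 give E_8. The Hessian of g at 0 is [[0, 0], [0, 0]] with rank 0, so corank 2. A Groebner basis of the Jacobian ideal J(g) in C{u,v} is {v^4, u^3, -u^2/4 + u*v^2}; counting standard monomials gives mu = 8. Corank 2; j^3 = u^3 is a perfect cube, so E-series; the 5-jet and mu = 8 give E_8. Both have type E_8, hence right-equivalent.

Yes.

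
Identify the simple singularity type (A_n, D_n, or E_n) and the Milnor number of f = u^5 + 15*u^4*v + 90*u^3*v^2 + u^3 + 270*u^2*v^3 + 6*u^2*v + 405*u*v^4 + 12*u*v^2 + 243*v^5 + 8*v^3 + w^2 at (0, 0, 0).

Type E_8, Milnor number mu = 8.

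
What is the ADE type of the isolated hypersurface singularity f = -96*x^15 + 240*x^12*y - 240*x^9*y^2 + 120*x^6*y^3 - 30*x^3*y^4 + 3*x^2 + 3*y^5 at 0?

The Hessian of f at 0 is [[6, 0], [0, 0]] with rank 1, so corank 1. A Groebner basis of the Jacobian ideal J(f) in C{x,y} is {y^4, x}; counting standard monomials gives mu = 4. Corank 1: A-series; mu = 4 gives A_4.

A4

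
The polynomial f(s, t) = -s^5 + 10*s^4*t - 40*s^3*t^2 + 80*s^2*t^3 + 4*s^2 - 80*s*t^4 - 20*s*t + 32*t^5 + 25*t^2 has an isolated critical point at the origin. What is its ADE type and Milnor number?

The Hessian of f at 0 has rank 1. Corank 1: A-series; mu = 4 gives A_4.

Type A_{4}, Milnor number mu = 4.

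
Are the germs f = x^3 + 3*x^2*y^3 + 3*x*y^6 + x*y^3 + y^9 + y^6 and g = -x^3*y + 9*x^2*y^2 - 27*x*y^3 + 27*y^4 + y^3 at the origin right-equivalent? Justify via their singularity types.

Yes.

The Hessian of f at 0 has rank 0. Corank 2; j^3 = x^3 is a perfect cube, so E-series; the 4-jet and mu = 7 give E_7. The Hessian of g at 0 has rank 0. Corank 2; j^3 = y^3 is a perfect cube, so E-series; the 4-jet and mu = 7 give E_7. Both have type E_7, hence right-equivalent.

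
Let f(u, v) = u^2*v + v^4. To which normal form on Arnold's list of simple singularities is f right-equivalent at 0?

The Hessian of f at 0 is [[0, 0], [0, 0]] with rank 0, so corank 2. A Groebner basis of the Jacobian ideal J(f) in C{u,v} is {u^3, u^2/4 + v^3, u*v}; counting standard monomials gives mu = 5. Corank 2; j^3 = u^2*v has shape L^2 M (L != M), so D-series; mu = 5 gives D_5.

D_{5}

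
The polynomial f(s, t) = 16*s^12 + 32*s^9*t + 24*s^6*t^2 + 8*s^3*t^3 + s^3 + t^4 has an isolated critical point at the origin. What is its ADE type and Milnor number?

Type E_{6}, Milnor number mu = 6.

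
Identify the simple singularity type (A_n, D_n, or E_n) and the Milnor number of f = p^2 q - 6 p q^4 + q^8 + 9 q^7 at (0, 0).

Type D9, Milnor number mu = 9.

The Hessian of f at 0 has rank 0. Corank 2; j^3 = p^2*q has shape L^2 M (L != M), so D-series; mu = 9 gives D_9.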